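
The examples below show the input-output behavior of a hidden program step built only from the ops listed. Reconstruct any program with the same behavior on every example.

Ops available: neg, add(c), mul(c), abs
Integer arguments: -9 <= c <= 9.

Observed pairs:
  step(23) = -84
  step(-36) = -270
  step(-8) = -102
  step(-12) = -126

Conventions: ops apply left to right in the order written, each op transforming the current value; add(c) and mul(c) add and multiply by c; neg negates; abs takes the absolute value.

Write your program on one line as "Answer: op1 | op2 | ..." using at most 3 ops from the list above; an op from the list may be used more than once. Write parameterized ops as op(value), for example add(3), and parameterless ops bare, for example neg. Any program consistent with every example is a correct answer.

add(-9) | abs | mul(-6)

Check, running the answer program on each example:
  23 -> 14 -> 14 -> -84
  -36 -> -45 -> 45 -> -270
  -8 -> -17 -> 17 -> -102
  -12 -> -21 -> 21 -> -126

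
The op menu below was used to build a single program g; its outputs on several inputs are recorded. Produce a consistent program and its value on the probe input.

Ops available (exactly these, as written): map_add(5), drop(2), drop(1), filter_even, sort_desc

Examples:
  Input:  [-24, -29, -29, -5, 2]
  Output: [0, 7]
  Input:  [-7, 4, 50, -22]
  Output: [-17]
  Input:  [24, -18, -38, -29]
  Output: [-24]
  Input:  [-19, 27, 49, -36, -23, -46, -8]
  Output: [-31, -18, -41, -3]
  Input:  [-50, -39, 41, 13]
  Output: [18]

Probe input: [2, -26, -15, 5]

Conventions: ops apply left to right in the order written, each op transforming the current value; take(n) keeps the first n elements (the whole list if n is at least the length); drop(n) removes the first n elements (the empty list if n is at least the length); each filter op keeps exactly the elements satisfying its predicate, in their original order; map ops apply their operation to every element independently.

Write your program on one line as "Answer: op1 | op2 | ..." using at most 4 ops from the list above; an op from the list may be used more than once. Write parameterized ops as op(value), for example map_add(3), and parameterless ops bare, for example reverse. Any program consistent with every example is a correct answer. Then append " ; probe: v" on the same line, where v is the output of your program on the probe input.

drop(2) | drop(1) | map_add(5) ; probe: [10]

Check, running the answer program on each example:
  [-24, -29, -29, -5, 2] -> [-29, -5, 2] -> [-5, 2] -> [0, 7]
  [-7, 4, 50, -22] -> [50, -22] -> [-22] -> [-17]
  [24, -18, -38, -29] -> [-38, -29] -> [-29] -> [-24]
  [-19, 27, 49, -36, -23, -46, -8] -> [49, -36, -23, -46, -8] -> [-36, -23, -46, -8] -> [-31, -18, -41, -3]
  [-50, -39, 41, 13] -> [41, 13] -> [13] -> [18]
  probe: [2, -26, -15, 5] -> [-15, 5] -> [5] -> [10]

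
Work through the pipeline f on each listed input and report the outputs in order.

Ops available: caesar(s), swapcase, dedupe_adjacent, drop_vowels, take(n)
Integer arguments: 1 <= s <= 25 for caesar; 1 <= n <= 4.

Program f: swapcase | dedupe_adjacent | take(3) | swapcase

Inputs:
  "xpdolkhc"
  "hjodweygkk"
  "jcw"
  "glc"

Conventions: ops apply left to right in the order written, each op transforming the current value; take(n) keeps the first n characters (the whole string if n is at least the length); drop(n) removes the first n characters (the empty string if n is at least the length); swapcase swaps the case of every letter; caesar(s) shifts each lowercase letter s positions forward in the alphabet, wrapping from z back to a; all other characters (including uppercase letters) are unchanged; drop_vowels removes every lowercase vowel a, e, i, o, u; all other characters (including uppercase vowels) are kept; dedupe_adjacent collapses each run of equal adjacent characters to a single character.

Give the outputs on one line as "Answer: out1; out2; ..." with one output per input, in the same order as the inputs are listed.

Execution, op by op:
  "xpdolkhc" -> "XPDOLKHC" -> "XPDOLKHC" -> "XPD" -> "xpd"
  "hjodweygkk" -> "HJODWEYGKK" -> "HJODWEYGK" -> "HJO" -> "hjo"
  "jcw" -> "JCW" -> "JCW" -> "JCW" -> "jcw"
  "glc" -> "GLC" -> "GLC" -> "GLC" -> "glc"

"xpd"; "hjo"; "jcw"; "glc"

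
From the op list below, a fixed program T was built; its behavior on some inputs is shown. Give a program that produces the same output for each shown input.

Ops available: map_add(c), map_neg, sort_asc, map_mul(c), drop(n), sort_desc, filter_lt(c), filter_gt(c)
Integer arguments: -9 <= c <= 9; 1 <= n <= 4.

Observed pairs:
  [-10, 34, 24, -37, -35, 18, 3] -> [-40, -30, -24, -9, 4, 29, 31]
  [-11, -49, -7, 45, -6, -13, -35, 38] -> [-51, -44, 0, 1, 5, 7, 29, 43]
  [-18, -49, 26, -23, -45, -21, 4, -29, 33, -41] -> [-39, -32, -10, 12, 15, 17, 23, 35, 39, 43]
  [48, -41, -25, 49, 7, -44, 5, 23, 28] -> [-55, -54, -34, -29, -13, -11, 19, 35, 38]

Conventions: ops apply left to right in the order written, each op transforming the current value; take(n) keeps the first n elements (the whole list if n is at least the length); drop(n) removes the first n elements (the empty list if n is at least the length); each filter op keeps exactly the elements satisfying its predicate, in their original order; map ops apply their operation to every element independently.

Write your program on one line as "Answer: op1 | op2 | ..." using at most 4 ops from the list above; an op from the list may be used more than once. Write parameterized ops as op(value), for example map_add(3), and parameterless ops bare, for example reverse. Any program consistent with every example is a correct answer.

map_add(6) | sort_asc | map_neg | sort_asc

Check, running the answer program on each example:
  [-10, 34, 24, -37, -35, 18, 3] -> [-4, 40, 30, -31, -29, 24, 9] -> [-31, -29, -4, 9, 24, 30, 40] -> [31, 29, 4, -9, -24, -30, -40] -> [-40, -30, -24, -9, 4, 29, 31]
  [-11, -49, -7, 45, -6, -13, -35, 38] -> [-5, -43, -1, 51, 0, -7, -29, 44] -> [-43, -29, -7, -5, -1, 0, 44, 51] -> [43, 29, 7, 5, 1, 0, -44, -51] -> [-51, -44, 0, 1, 5, 7, 29, 43]
  [-18, -49, 26, -23, -45, -21, 4, -29, 33, -41] -> [-12, -43, 32, -17, -39, -15, 10, -23, 39, -35] -> [-43, -39, -35, -23, -17, -15, -12, 10, 32, 39] -> [43, 39, 35, 23, 17, 15, 12, -10, -32, -39] -> [-39, -32, -10, 12, 15, 17, 23, 35, 39, 43]
  [48, -41, -25, 49, 7, -44, 5, 23, 28] -> [54, -35, -19, 55, 13, -38, 11, 29, 34] -> [-38, -35, -19, 11, 13, 29, 34, 54, 55] -> [38, 35, 19, -11, -13, -29, -34, -54, -55] -> [-55, -54, -34, -29, -13, -11, 19, 35, 38]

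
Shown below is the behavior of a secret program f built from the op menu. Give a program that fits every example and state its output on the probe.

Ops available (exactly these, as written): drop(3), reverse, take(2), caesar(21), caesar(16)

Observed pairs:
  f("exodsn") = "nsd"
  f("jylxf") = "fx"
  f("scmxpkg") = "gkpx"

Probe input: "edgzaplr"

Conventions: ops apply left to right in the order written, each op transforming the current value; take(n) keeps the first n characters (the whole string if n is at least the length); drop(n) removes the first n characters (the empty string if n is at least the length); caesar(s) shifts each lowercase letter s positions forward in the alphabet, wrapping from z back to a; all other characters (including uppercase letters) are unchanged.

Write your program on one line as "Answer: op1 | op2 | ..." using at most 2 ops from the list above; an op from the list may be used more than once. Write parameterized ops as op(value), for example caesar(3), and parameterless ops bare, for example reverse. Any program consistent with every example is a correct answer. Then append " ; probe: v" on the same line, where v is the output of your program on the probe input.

drop(3) | reverse ; probe: "rlpaz"

Check, running the answer program on each example:
  "exodsn" -> "dsn" -> "nsd"
  "jylxf" -> "xf" -> "fx"
  "scmxpkg" -> "xpkg" -> "gkpx"
  probe: "edgzaplr" -> "zaplr" -> "rlpaz"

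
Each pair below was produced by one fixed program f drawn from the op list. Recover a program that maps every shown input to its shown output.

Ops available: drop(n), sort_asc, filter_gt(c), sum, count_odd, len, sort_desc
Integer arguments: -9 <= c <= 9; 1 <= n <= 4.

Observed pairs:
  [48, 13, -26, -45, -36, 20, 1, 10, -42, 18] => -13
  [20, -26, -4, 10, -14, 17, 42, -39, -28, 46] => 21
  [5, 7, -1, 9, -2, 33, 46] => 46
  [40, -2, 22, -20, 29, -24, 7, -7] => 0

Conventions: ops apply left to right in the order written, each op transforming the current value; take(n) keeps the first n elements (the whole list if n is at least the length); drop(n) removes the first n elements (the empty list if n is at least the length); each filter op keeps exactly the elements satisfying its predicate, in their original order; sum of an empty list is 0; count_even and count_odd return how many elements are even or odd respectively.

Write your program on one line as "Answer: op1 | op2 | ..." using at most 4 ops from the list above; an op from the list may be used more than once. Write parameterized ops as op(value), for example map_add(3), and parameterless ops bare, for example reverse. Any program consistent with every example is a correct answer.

drop(3) | drop(2) | drop(1) | sum

Check, running the answer program on each example:
  [48, 13, -26, -45, -36, 20, 1, 10, -42, 18] -> [-45, -36, 20, 1, 10, -42, 18] -> [20, 1, 10, -42, 18] -> [1, 10, -42, 18] -> -13
  [20, -26, -4, 10, -14, 17, 42, -39, -28, 46] -> [10, -14, 17, 42, -39, -28, 46] -> [17, 42, -39, -28, 46] -> [42, -39, -28, 46] -> 21
  [5, 7, -1, 9, -2, 33, 46] -> [9, -2, 33, 46] -> [33, 46] -> [46] -> 46
  [40, -2, 22, -20, 29, -24, 7, -7] -> [-20, 29, -24, 7, -7] -> [-24, 7, -7] -> [7, -7] -> 0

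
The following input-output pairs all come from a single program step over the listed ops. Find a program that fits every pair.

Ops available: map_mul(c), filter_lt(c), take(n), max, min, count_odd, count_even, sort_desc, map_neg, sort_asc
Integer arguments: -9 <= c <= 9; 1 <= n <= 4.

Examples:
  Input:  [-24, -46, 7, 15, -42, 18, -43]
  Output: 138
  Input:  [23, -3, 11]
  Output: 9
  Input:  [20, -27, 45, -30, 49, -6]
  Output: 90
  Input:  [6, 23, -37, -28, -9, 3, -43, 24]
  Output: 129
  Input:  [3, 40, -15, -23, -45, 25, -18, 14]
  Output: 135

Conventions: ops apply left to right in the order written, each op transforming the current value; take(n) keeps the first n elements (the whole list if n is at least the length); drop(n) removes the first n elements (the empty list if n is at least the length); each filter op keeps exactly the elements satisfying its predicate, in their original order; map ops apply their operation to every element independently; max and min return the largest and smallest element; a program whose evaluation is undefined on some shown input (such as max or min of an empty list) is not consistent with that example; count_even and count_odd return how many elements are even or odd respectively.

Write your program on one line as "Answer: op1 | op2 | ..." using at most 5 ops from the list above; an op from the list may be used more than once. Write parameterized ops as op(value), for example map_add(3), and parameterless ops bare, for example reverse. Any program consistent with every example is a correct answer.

sort_asc | map_neg | map_mul(3) | max

Check, running the answer program on each example:
  [-24, -46, 7, 15, -42, 18, -43] -> [-46, -43, -42, -24, 7, 15, 18] -> [46, 43, 42, 24, -7, -15, -18] -> [138, 129, 126, 72, -21, -45, -54] -> 138
  [23, -3, 11] -> [-3, 11, 23] -> [3, -11, -23] -> [9, -33, -69] -> 9
  [20, -27, 45, -30, 49, -6] -> [-30, -27, -6, 20, 45, 49] -> [30, 27, 6, -20, -45, -49] -> [90, 81, 18, -60, -135, -147] -> 90
  [6, 23, -37, -28, -9, 3, -43, 24] -> [-43, -37, -28, -9, 3, 6, 23, 24] -> [43, 37, 28, 9, -3, -6, -23, -24] -> [129, 111, 84, 27, -9, -18, -69, -72] -> 129
  [3, 40, -15, -23, -45, 25, -18, 14] -> [-45, -23, -18, -15, 3, 14, 25, 40] -> [45, 23, 18, 15, -3, -14, -25, -40] -> [135, 69, 54, 45, -9, -42, -75, -120] -> 135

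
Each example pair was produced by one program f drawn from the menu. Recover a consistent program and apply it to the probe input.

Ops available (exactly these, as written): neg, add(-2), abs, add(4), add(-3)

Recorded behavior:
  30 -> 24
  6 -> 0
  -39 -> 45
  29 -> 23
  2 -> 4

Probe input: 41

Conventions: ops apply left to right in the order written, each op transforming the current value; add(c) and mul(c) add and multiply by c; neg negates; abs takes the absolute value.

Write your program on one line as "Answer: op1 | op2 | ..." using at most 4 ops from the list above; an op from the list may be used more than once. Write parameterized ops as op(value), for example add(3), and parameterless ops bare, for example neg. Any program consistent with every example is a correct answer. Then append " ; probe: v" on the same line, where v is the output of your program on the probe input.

add(-3) | add(-3) | abs ; probe: 35

Check, running the answer program on each example:
  30 -> 27 -> 24 -> 24
  6 -> 3 -> 0 -> 0
  -39 -> -42 -> -45 -> 45
  29 -> 26 -> 23 -> 23
  2 -> -1 -> -4 -> 4
  probe: 41 -> 38 -> 35 -> 35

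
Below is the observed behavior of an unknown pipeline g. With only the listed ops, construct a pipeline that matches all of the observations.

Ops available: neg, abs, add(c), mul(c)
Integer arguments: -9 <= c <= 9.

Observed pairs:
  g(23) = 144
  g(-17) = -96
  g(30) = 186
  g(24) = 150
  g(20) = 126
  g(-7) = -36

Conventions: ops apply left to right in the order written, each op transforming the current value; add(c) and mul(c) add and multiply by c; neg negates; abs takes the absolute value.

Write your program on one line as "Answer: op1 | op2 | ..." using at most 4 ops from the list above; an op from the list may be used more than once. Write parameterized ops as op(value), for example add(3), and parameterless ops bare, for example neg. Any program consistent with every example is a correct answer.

mul(-6) | neg | add(5) | add(1)

Check, running the answer program on each example:
  23 -> -138 -> 138 -> 143 -> 144
  -17 -> 102 -> -102 -> -97 -> -96
  30 -> -180 -> 180 -> 185 -> 186
  24 -> -144 -> 144 -> 149 -> 150
  20 -> -120 -> 120 -> 125 -> 126
  -7 -> 42 -> -42 -> -37 -> -36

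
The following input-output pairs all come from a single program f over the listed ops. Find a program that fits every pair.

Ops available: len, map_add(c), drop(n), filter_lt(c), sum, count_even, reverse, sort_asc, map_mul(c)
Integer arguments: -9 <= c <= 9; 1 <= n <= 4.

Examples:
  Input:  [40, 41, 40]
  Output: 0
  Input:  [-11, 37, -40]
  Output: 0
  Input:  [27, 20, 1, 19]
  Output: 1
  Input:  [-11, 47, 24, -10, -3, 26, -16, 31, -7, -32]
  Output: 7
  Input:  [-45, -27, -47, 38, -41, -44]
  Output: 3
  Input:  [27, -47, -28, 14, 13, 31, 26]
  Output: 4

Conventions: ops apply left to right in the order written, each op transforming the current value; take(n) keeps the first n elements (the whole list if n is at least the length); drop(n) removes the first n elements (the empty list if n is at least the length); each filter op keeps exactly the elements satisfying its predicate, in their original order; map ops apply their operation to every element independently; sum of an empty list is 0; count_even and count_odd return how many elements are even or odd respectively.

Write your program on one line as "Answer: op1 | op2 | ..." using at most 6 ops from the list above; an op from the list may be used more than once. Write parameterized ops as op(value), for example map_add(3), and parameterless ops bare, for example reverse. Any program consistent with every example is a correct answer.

reverse | map_mul(-2) | reverse | map_add(2) | drop(3) | len

Check, running the answer program on each example:
  [40, 41, 40] -> [40, 41, 40] -> [-80, -82, -80] -> [-80, -82, -80] -> [-78, -80, -78] -> [] -> 0
  [-11, 37, -40] -> [-40, 37, -11] -> [80, -74, 22] -> [22, -74, 80] -> [24, -72, 82] -> [] -> 0
  [27, 20, 1, 19] -> [19, 1, 20, 27] -> [-38, -2, -40, -54] -> [-54, -40, -2, -38] -> [-52, -38, 0, -36] -> [-36] -> 1
  [-11, 47, 24, -10, -3, 26, -16, 31, -7, -32] -> [-32, -7, 31, -16, 26, -3, -10, 24, 47, -11] -> [64, 14, -62, 32, -52, 6, 20, -48, -94, 22] -> [22, -94, -48, 20, 6, -52, 32, -62, 14, 64] -> [24, -92, -46, 22, 8, -50, 34, -60, 16, 66] -> [22, 8, -50, 34, -60, 16, 66] -> 7
  [-45, -27, -47, 38, -41, -44] -> [-44, -41, 38, -47, -27, -45] -> [88, 82, -76, 94, 54, 90] -> [90, 54, 94, -76, 82, 88] -> [92, 56, 96, -74, 84, 90] -> [-74, 84, 90] -> 3
  [27, -47, -28, 14, 13, 31, 26] -> [26, 31, 13, 14, -28, -47, 27] -> [-52, -62, -26, -28, 56, 94, -54] -> [-54, 94, 56, -28, -26, -62, -52] -> [-52, 96, 58, -26, -24, -60, -50] -> [-26, -24, -60, -50] -> 4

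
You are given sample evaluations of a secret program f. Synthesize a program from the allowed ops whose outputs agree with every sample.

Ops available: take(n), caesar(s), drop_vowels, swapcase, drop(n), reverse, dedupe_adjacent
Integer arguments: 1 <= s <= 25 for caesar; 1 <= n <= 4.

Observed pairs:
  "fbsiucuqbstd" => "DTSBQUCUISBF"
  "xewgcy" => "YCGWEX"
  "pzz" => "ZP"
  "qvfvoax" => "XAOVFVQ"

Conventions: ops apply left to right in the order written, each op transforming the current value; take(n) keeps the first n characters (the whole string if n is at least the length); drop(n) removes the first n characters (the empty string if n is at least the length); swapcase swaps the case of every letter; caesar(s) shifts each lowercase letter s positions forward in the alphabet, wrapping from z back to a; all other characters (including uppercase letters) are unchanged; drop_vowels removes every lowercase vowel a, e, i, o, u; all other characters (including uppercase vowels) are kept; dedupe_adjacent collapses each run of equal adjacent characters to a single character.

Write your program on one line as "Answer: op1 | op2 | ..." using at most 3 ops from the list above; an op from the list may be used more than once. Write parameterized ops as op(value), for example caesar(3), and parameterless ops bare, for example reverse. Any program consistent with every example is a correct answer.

dedupe_adjacent | swapcase | reverse

Check, running the answer program on each example:
  "fbsiucuqbstd" -> "fbsiucuqbstd" -> "FBSIUCUQBSTD" -> "DTSBQUCUISBF"
  "xewgcy" -> "xewgcy" -> "XEWGCY" -> "YCGWEX"
  "pzz" -> "pz" -> "PZ" -> "ZP"
  "qvfvoax" -> "qvfvoax" -> "QVFVOAX" -> "XAOVFVQ"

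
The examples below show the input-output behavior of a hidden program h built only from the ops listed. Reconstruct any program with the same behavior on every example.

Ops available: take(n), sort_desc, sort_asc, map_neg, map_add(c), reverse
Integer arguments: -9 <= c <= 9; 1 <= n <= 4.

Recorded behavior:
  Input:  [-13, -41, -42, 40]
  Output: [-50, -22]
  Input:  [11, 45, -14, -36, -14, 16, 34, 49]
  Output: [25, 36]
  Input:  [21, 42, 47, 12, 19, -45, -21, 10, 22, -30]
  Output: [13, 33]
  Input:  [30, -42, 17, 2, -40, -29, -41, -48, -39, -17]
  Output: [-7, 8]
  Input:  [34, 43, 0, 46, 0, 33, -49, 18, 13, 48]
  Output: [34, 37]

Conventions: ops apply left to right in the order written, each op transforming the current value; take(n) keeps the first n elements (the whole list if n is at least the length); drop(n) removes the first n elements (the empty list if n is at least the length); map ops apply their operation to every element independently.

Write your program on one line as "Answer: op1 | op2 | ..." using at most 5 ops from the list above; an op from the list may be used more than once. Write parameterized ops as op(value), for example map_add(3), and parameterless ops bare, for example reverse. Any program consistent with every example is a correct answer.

sort_desc | take(3) | reverse | take(2) | map_add(-9)

Check, running the answer program on each example:
  [-13, -41, -42, 40] -> [40, -13, -41, -42] -> [40, -13, -41] -> [-41, -13, 40] -> [-41, -13] -> [-50, -22]
  [11, 45, -14, -36, -14, 16, 34, 49] -> [49, 45, 34, 16, 11, -14, -14, -36] -> [49, 45, 34] -> [34, 45, 49] -> [34, 45] -> [25, 36]
  [21, 42, 47, 12, 19, -45, -21, 10, 22, -30] -> [47, 42, 22, 21, 19, 12, 10, -21, -30, -45] -> [47, 42, 22] -> [22, 42, 47] -> [22, 42] -> [13, 33]
  [30, -42, 17, 2, -40, -29, -41, -48, -39, -17] -> [30, 17, 2, -17, -29, -39, -40, -41, -42, -48] -> [30, 17, 2] -> [2, 17, 30] -> [2, 17] -> [-7, 8]
  [34, 43, 0, 46, 0, 33, -49, 18, 13, 48] -> [48, 46, 43, 34, 33, 18, 13, 0, 0, -49] -> [48, 46, 43] -> [43, 46, 48] -> [43, 46] -> [34, 37]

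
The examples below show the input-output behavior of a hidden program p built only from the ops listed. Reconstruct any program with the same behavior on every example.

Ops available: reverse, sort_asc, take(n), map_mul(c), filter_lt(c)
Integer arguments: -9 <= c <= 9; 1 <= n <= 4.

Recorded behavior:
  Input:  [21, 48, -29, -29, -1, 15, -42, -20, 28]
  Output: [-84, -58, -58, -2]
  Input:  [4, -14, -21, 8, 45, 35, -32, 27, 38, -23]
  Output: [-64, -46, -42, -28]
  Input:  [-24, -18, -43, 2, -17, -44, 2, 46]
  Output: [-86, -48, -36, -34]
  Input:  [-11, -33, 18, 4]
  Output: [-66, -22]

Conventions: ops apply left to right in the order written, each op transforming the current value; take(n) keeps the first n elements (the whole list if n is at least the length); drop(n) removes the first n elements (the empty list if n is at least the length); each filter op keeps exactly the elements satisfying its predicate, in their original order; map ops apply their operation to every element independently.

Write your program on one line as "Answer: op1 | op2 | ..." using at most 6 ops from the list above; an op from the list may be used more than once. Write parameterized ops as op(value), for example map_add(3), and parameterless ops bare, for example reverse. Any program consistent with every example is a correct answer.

map_mul(-1) | map_mul(-2) | filter_lt(4) | take(4) | sort_asc

Check, running the answer program on each example:
  [21, 48, -29, -29, -1, 15, -42, -20, 28] -> [-21, -48, 29, 29, 1, -15, 42, 20, -28] -> [42, 96, -58, -58, -2, 30, -84, -40, 56] -> [-58, -58, -2, -84, -40] -> [-58, -58, -2, -84] -> [-84, -58, -58, -2]
  [4, -14, -21, 8, 45, 35, -32, 27, 38, -23] -> [-4, 14, 21, -8, -45, -35, 32, -27, -38, 23] -> [8, -28, -42, 16, 90, 70, -64, 54, 76, -46] -> [-28, -42, -64, -46] -> [-28, -42, -64, -46] -> [-64, -46, -42, -28]
  [-24, -18, -43, 2, -17, -44, 2, 46] -> [24, 18, 43, -2, 17, 44, -2, -46] -> [-48, -36, -86, 4, -34, -88, 4, 92] -> [-48, -36, -86, -34, -88] -> [-48, -36, -86, -34] -> [-86, -48, -36, -34]
  [-11, -33, 18, 4] -> [11, 33, -18, -4] -> [-22, -66, 36, 8] -> [-22, -66] -> [-22, -66] -> [-66, -22]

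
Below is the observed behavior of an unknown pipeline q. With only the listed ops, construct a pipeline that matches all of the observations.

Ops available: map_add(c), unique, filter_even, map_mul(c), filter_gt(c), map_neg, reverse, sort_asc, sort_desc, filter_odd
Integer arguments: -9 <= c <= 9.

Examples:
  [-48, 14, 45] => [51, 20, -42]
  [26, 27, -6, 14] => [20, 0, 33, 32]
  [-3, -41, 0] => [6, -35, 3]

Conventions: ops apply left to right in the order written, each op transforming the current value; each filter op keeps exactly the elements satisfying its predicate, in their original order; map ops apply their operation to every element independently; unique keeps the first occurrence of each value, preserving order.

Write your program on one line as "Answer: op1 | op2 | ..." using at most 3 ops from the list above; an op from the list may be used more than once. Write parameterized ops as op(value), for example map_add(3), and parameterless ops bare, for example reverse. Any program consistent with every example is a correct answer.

map_add(1) | reverse | map_add(5)

Check, running the answer program on each example:
  [-48, 14, 45] -> [-47, 15, 46] -> [46, 15, -47] -> [51, 20, -42]
  [26, 27, -6, 14] -> [27, 28, -5, 15] -> [15, -5, 28, 27] -> [20, 0, 33, 32]
  [-3, -41, 0] -> [-2, -40, 1] -> [1, -40, -2] -> [6, -35, 3]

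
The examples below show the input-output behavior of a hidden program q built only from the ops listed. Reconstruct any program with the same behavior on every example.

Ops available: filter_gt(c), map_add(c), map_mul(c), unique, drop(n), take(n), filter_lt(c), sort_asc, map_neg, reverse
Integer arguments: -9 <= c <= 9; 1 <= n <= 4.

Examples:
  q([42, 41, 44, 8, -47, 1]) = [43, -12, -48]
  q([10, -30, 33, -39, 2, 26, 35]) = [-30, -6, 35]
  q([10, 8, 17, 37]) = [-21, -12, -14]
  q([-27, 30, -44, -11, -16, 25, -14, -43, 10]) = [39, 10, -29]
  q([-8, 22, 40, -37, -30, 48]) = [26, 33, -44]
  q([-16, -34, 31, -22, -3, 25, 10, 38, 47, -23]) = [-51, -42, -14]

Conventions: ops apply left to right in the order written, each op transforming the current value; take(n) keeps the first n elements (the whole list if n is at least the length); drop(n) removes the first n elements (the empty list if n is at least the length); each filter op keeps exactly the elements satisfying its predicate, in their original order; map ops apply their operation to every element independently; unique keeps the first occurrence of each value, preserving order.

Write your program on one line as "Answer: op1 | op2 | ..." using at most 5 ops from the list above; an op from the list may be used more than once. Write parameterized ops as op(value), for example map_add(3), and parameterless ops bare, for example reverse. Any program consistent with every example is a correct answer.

map_neg | reverse | drop(1) | map_add(-4) | take(3)

Check, running the answer program on each example:
  [42, 41, 44, 8, -47, 1] -> [-42, -41, -44, -8, 47, -1] -> [-1, 47, -8, -44, -41, -42] -> [47, -8, -44, -41, -42] -> [43, -12, -48, -45, -46] -> [43, -12, -48]
  [10, -30, 33, -39, 2, 26, 35] -> [-10, 30, -33, 39, -2, -26, -35] -> [-35, -26, -2, 39, -33, 30, -10] -> [-26, -2, 39, -33, 30, -10] -> [-30, -6, 35, -37, 26, -14] -> [-30, -6, 35]
  [10, 8, 17, 37] -> [-10, -8, -17, -37] -> [-37, -17, -8, -10] -> [-17, -8, -10] -> [-21, -12, -14] -> [-21, -12, -14]
  [-27, 30, -44, -11, -16, 25, -14, -43, 10] -> [27, -30, 44, 11, 16, -25, 14, 43, -10] -> [-10, 43, 14, -25, 16, 11, 44, -30, 27] -> [43, 14, -25, 16, 11, 44, -30, 27] -> [39, 10, -29, 12, 7, 40, -34, 23] -> [39, 10, -29]
  [-8, 22, 40, -37, -30, 48] -> [8, -22, -40, 37, 30, -48] -> [-48, 30, 37, -40, -22, 8] -> [30, 37, -40, -22, 8] -> [26, 33, -44, -26, 4] -> [26, 33, -44]
  [-16, -34, 31, -22, -3, 25, 10, 38, 47, -23] -> [16, 34, -31, 22, 3, -25, -10, -38, -47, 23] -> [23, -47, -38, -10, -25, 3, 22, -31, 34, 16] -> [-47, -38, -10, -25, 3, 22, -31, 34, 16] -> [-51, -42, -14, -29, -1, 18, -35, 30, 12] -> [-51, -42, -14]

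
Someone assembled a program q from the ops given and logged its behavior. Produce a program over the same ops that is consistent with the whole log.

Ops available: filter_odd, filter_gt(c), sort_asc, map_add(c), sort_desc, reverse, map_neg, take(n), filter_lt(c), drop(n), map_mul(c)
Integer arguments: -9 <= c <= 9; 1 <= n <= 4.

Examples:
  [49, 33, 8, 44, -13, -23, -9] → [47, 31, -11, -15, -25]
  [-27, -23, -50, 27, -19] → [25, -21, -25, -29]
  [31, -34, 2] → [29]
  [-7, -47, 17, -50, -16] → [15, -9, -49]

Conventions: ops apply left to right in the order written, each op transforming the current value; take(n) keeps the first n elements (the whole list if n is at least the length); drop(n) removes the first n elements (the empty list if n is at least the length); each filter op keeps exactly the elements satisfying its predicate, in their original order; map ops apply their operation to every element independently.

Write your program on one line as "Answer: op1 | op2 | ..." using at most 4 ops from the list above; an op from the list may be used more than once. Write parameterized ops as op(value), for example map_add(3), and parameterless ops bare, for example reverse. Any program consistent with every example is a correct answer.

sort_asc | filter_odd | sort_desc | map_add(-2)

Check, running the answer program on each example:
  [49, 33, 8, 44, -13, -23, -9] -> [-23, -13, -9, 8, 33, 44, 49] -> [-23, -13, -9, 33, 49] -> [49, 33, -9, -13, -23] -> [47, 31, -11, -15, -25]
  [-27, -23, -50, 27, -19] -> [-50, -27, -23, -19, 27] -> [-27, -23, -19, 27] -> [27, -19, -23, -27] -> [25, -21, -25, -29]
  [31, -34, 2] -> [-34, 2, 31] -> [31] -> [31] -> [29]
  [-7, -47, 17, -50, -16] -> [-50, -47, -16, -7, 17] -> [-47, -7, 17] -> [17, -7, -47] -> [15, -9, -49]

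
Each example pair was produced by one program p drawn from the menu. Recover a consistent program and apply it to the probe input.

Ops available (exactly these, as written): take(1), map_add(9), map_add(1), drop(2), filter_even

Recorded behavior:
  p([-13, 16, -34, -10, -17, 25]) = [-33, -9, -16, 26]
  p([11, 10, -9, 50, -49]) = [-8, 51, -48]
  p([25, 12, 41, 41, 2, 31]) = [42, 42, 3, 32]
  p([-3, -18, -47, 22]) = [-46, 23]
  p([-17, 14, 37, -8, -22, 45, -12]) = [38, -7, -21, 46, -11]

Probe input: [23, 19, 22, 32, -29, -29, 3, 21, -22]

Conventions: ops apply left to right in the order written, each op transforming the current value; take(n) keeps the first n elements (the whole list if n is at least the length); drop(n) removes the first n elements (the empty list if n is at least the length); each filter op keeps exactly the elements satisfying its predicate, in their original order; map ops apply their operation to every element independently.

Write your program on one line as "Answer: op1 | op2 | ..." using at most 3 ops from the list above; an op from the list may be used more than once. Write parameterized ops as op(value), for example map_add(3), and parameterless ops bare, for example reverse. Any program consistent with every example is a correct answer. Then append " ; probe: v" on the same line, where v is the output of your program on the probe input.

map_add(1) | drop(2) ; probe: [23, 33, -28, -28, 4, 22, -21]

Check, running the answer program on each example:
  [-13, 16, -34, -10, -17, 25] -> [-12, 17, -33, -9, -16, 26] -> [-33, -9, -16, 26]
  [11, 10, -9, 50, -49] -> [12, 11, -8, 51, -48] -> [-8, 51, -48]
  [25, 12, 41, 41, 2, 31] -> [26, 13, 42, 42, 3, 32] -> [42, 42, 3, 32]
  [-3, -18, -47, 22] -> [-2, -17, -46, 23] -> [-46, 23]
  [-17, 14, 37, -8, -22, 45, -12] -> [-16, 15, 38, -7, -21, 46, -11] -> [38, -7, -21, 46, -11]
  probe: [23, 19, 22, 32, -29, -29, 3, 21, -22] -> [24, 20, 23, 33, -28, -28, 4, 22, -21] -> [23, 33, -28, -28, 4, 22, -21]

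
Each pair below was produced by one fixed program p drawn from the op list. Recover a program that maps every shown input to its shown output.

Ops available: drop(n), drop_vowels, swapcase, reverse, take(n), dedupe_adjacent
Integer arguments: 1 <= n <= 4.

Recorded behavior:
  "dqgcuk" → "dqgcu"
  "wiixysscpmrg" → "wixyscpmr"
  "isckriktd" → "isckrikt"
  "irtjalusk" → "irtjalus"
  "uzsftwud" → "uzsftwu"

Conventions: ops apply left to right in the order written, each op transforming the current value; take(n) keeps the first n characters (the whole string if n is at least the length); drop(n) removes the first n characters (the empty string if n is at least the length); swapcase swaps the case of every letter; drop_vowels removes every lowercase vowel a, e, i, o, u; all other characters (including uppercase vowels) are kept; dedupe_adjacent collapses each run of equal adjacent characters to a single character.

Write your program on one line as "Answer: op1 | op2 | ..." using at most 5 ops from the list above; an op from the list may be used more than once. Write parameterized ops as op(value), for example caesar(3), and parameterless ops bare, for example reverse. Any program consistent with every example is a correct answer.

reverse | dedupe_adjacent | drop(1) | reverse

Check, running the answer program on each example:
  "dqgcuk" -> "kucgqd" -> "kucgqd" -> "ucgqd" -> "dqgcu"
  "wiixysscpmrg" -> "grmpcssyxiiw" -> "grmpcsyxiw" -> "rmpcsyxiw" -> "wixyscpmr"
  "isckriktd" -> "dtkirkcsi" -> "dtkirkcsi" -> "tkirkcsi" -> "isckrikt"
  "irtjalusk" -> "ksulajtri" -> "ksulajtri" -> "sulajtri" -> "irtjalus"
  "uzsftwud" -> "duwtfszu" -> "duwtfszu" -> "uwtfszu" -> "uzsftwu"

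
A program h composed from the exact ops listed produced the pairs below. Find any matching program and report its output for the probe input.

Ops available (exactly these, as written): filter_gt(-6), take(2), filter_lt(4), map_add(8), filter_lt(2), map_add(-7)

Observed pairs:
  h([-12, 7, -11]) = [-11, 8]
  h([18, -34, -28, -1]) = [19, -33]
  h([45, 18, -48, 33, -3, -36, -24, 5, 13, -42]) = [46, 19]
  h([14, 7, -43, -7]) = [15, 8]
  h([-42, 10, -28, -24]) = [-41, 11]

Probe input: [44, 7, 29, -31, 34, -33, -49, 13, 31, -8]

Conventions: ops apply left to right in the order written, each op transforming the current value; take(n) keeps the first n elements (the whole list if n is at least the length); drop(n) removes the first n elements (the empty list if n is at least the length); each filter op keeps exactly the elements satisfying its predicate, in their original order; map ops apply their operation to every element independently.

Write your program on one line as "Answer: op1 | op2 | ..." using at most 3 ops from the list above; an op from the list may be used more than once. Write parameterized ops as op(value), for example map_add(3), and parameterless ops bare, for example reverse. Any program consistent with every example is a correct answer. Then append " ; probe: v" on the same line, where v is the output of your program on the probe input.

map_add(-7) | map_add(8) | take(2) ; probe: [45, 8]

Check, running the answer program on each example:
  [-12, 7, -11] -> [-19, 0, -18] -> [-11, 8, -10] -> [-11, 8]
  [18, -34, -28, -1] -> [11, -41, -35, -8] -> [19, -33, -27, 0] -> [19, -33]
  [45, 18, -48, 33, -3, -36, -24, 5, 13, -42] -> [38, 11, -55, 26, -10, -43, -31, -2, 6, -49] -> [46, 19, -47, 34, -2, -35, -23, 6, 14, -41] -> [46, 19]
  [14, 7, -43, -7] -> [7, 0, -50, -14] -> [15, 8, -42, -6] -> [15, 8]
  [-42, 10, -28, -24] -> [-49, 3, -35, -31] -> [-41, 11, -27, -23] -> [-41, 11]
  probe: [44, 7, 29, -31, 34, -33, -49, 13, 31, -8] -> [37, 0, 22, -38, 27, -40, -56, 6, 24, -15] -> [45, 8, 30, -30, 35, -32, -48, 14, 32, -7] -> [45, 8]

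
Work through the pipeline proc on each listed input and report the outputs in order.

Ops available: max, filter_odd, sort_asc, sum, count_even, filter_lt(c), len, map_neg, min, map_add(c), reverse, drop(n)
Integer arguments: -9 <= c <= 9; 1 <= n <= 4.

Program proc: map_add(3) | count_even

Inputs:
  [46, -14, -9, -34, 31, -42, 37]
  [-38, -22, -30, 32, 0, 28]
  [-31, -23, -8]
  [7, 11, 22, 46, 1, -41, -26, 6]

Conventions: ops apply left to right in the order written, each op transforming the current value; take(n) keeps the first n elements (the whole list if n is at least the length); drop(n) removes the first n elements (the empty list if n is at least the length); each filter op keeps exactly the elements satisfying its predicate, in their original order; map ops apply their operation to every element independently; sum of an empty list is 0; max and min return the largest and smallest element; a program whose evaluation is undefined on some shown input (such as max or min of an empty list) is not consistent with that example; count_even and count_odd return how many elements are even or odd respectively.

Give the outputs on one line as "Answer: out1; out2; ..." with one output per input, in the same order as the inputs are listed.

Execution, op by op:
  [46, -14, -9, -34, 31, -42, 37] -> [49, -11, -6, -31, 34, -39, 40] -> 3
  [-38, -22, -30, 32, 0, 28] -> [-35, -19, -27, 35, 3, 31] -> 0
  [-31, -23, -8] -> [-28, -20, -5] -> 2
  [7, 11, 22, 46, 1, -41, -26, 6] -> [10, 14, 25, 49, 4, -38, -23, 9] -> 4

3; 0; 2; 4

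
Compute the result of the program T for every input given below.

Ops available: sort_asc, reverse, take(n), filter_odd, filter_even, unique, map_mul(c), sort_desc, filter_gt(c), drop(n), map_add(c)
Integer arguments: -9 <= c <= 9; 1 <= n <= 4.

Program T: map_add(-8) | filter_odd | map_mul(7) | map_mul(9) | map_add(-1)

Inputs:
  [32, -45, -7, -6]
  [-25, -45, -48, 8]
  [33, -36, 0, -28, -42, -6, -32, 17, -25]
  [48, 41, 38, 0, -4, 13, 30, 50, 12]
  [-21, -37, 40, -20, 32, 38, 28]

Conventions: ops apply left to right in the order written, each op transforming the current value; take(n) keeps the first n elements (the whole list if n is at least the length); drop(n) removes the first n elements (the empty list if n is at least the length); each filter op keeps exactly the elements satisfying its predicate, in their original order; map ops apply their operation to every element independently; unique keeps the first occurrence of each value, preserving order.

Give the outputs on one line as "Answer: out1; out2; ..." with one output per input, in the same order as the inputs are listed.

[-3340, -946]; [-2080, -3340]; [1574, 566, -2080]; [2078, 314]; [-1828, -2836]

Execution, op by op:
  [32, -45, -7, -6] -> [24, -53, -15, -14] -> [-53, -15] -> [-371, -105] -> [-3339, -945] -> [-3340, -946]
  [-25, -45, -48, 8] -> [-33, -53, -56, 0] -> [-33, -53] -> [-231, -371] -> [-2079, -3339] -> [-2080, -3340]
  [33, -36, 0, -28, -42, -6, -32, 17, -25] -> [25, -44, -8, -36, -50, -14, -40, 9, -33] -> [25, 9, -33] -> [175, 63, -231] -> [1575, 567, -2079] -> [1574, 566, -2080]
  [48, 41, 38, 0, -4, 13, 30, 50, 12] -> [40, 33, 30, -8, -12, 5, 22, 42, 4] -> [33, 5] -> [231, 35] -> [2079, 315] -> [2078, 314]
  [-21, -37, 40, -20, 32, 38, 28] -> [-29, -45, 32, -28, 24, 30, 20] -> [-29, -45] -> [-203, -315] -> [-1827, -2835] -> [-1828, -2836]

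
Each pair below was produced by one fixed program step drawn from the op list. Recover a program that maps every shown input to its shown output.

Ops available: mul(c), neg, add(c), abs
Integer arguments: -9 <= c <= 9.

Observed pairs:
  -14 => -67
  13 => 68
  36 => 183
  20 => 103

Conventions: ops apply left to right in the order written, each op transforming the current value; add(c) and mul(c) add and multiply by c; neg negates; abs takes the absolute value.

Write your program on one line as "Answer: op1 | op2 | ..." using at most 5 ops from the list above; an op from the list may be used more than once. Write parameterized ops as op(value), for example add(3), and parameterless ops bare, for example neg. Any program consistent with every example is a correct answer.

neg | mul(-5) | add(-4) | add(7)

Check, running the answer program on each example:
  -14 -> 14 -> -70 -> -74 -> -67
  13 -> -13 -> 65 -> 61 -> 68
  36 -> -36 -> 180 -> 176 -> 183
  20 -> -20 -> 100 -> 96 -> 103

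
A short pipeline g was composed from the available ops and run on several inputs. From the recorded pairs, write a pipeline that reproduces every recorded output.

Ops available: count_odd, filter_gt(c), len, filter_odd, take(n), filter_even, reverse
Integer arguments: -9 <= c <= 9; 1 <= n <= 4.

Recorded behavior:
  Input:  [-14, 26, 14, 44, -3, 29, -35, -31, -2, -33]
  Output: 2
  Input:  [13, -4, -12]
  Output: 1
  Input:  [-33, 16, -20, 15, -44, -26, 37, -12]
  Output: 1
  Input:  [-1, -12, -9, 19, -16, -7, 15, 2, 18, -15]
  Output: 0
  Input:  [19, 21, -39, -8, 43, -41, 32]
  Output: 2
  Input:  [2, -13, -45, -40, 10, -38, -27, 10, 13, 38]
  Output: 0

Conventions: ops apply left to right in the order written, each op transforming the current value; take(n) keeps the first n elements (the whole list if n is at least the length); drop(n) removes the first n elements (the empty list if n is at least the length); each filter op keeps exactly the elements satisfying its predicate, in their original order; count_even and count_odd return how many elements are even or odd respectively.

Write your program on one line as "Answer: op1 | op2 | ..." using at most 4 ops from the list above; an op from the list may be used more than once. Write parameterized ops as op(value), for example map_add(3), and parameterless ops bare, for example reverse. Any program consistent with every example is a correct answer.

take(3) | filter_gt(-6) | filter_gt(4) | len

Check, running the answer program on each example:
  [-14, 26, 14, 44, -3, 29, -35, -31, -2, -33] -> [-14, 26, 14] -> [26, 14] -> [26, 14] -> 2
  [13, -4, -12] -> [13, -4, -12] -> [13, -4] -> [13] -> 1
  [-33, 16, -20, 15, -44, -26, 37, -12] -> [-33, 16, -20] -> [16] -> [16] -> 1
  [-1, -12, -9, 19, -16, -7, 15, 2, 18, -15] -> [-1, -12, -9] -> [-1] -> [] -> 0
  [19, 21, -39, -8, 43, -41, 32] -> [19, 21, -39] -> [19, 21] -> [19, 21] -> 2
  [2, -13, -45, -40, 10, -38, -27, 10, 13, 38] -> [2, -13, -45] -> [2] -> [] -> 0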